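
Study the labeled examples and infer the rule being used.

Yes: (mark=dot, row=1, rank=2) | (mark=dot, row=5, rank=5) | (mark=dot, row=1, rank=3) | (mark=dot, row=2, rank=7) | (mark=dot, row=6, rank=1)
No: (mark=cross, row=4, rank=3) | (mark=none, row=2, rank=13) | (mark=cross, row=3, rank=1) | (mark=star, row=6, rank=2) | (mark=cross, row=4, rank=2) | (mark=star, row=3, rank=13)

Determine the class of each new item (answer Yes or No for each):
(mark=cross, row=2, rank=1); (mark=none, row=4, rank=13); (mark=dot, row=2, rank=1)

The rule appears to be: mark is dot.
(mark=cross, row=2, rank=1): mark is cross — does not fit, so No.
(mark=none, row=4, rank=13): mark is none — does not fit, so No.
(mark=dot, row=2, rank=1): mark is dot — meets the rule, so Yes.

No, No, Yes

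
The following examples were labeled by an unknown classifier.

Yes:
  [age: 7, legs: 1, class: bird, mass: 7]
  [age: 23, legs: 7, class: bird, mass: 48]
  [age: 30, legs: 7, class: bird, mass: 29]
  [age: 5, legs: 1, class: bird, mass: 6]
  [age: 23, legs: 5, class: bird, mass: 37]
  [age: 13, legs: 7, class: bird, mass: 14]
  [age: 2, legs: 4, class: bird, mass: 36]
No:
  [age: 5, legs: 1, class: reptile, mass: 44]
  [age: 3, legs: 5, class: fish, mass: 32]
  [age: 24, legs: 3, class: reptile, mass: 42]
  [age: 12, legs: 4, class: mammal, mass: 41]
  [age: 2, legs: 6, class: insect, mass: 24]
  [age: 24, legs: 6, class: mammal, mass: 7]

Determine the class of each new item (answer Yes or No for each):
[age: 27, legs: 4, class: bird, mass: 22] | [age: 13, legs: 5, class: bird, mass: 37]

Yes, Yes

The simplest hypothesis consistent with all the labels is: class is bird.
Yes: [age: 27, legs: 4, class: bird, mass: 22], since class is bird.
Yes: [age: 13, legs: 5, class: bird, mass: 37], since class is bird.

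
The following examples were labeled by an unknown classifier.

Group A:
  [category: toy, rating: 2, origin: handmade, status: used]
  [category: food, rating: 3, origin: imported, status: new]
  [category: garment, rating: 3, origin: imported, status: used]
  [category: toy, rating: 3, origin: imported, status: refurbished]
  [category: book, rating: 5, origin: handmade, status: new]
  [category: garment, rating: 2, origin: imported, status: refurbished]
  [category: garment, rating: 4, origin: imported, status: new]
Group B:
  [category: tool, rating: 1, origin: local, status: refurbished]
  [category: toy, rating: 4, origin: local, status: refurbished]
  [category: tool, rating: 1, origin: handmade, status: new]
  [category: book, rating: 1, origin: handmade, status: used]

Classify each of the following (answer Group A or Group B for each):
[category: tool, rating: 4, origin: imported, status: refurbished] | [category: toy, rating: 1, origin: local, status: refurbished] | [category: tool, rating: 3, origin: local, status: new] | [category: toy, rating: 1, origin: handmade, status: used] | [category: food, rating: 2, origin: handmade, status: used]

Group A, Group B, Group B, Group B, Group A

A rule that fits every label: origin is not local AND rating ≥ 2 — true of each 'Group A' example, false of each 'Group B' one.
Group A: [category: tool, rating: 4, origin: imported, status: refurbished], since origin is imported, rating = 4. Group B: [category: toy, rating: 1, origin: local, status: refurbished], since origin is local, rating = 1. Group B: [category: tool, rating: 3, origin: local, status: new], since origin is local, rating = 3. Group B: [category: toy, rating: 1, origin: handmade, status: used], since origin is handmade, rating = 1. Group A: [category: food, rating: 2, origin: handmade, status: used], since origin is handmade, rating = 2.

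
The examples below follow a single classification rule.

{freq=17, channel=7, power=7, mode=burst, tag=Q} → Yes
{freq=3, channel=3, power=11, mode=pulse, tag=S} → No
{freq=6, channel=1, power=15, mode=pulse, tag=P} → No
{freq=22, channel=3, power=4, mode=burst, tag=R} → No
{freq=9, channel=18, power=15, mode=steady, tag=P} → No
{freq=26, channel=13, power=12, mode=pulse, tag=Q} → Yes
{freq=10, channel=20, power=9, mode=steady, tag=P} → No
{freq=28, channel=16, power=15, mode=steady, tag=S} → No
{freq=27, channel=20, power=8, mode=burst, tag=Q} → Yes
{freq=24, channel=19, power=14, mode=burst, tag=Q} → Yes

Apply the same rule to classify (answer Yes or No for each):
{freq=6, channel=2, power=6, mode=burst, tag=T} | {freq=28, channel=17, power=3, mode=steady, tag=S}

No, No

Comparing the two groups points to one rule — tag is Q.
{freq=6, channel=2, power=6, mode=burst, tag=T}: tag is T, does not fit → No. {freq=28, channel=17, power=3, mode=steady, tag=S}: tag is S, does not fit → No.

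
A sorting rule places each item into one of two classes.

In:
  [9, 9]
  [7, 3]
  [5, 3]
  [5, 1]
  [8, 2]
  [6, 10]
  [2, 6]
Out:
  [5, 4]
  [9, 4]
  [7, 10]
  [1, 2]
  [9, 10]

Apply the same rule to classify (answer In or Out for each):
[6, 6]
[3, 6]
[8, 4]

Comparing the two groups points to one rule — sum is even.
[6, 6]: 6+6 = 12 — fits, so In.
[3, 6]: 3+6 = 9 — lacks this property, so Out.
[8, 4]: 8+4 = 12 — fits, so In.

In, Out, In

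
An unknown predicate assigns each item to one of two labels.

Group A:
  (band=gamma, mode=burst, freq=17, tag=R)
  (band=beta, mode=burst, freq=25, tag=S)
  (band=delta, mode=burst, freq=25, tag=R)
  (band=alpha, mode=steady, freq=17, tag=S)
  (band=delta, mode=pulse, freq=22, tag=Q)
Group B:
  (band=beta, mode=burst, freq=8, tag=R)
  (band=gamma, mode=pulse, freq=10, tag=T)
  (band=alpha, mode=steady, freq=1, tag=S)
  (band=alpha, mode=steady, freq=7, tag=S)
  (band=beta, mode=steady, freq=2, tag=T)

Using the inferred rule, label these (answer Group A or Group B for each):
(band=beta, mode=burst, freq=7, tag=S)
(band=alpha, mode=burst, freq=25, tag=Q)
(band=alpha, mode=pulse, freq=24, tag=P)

The simplest hypothesis consistent with all the labels is: freq ≥ 17.
Group B: (band=beta, mode=burst, freq=7, tag=S), since freq = 7.
Group A: (band=alpha, mode=burst, freq=25, tag=Q), since freq = 25.
Group A: (band=alpha, mode=pulse, freq=24, tag=P), since freq = 24.

Group B, Group A, Group A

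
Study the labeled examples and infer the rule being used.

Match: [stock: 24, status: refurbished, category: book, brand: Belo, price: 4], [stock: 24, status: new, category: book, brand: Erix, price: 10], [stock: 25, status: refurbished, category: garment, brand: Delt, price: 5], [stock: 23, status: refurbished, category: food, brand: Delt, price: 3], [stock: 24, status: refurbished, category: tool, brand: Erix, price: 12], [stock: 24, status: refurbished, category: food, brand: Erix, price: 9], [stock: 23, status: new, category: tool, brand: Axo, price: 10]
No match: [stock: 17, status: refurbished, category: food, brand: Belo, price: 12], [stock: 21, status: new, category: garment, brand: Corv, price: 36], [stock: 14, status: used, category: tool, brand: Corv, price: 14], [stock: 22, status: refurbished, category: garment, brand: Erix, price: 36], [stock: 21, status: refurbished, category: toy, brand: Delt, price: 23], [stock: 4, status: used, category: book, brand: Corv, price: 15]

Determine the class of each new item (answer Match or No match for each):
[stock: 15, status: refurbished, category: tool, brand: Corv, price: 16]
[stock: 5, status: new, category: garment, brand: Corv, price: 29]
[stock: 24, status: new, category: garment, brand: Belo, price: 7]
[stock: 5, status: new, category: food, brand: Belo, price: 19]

Rule: stock ≥ 23. This holds for each 'Match' example and fails for each 'No match' one.
[stock: 15, status: refurbished, category: tool, brand: Corv, price: 16]: No match (stock = 15). [stock: 5, status: new, category: garment, brand: Corv, price: 29]: No match (stock = 5). [stock: 24, status: new, category: garment, brand: Belo, price: 7]: Match (stock = 24). [stock: 5, status: new, category: food, brand: Belo, price: 19]: No match (stock = 5).

No match, No match, Match, No match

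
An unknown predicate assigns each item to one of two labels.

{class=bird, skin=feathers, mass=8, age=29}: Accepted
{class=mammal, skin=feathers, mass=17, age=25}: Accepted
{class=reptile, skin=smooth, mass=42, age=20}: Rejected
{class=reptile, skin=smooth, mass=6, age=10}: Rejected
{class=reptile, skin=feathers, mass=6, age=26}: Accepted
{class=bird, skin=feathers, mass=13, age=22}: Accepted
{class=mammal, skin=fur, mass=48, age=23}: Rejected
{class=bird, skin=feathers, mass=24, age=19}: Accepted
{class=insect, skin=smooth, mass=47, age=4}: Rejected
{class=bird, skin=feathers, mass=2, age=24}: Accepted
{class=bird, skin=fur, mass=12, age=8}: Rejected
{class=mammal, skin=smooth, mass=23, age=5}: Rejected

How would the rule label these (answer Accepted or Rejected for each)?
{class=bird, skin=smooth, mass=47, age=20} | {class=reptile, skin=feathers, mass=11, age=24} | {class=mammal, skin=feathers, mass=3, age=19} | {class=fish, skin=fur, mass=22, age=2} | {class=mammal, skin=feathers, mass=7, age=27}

Rejected, Accepted, Accepted, Rejected, Accepted

The simplest hypothesis consistent with all the labels is: skin is feathers.
{class=bird, skin=smooth, mass=47, age=20}: Rejected (skin is smooth).
{class=reptile, skin=feathers, mass=11, age=24}: Accepted (skin is feathers).
{class=mammal, skin=feathers, mass=3, age=19}: Accepted (skin is feathers).
{class=fish, skin=fur, mass=22, age=2}: Rejected (skin is fur).
{class=mammal, skin=feathers, mass=7, age=27}: Accepted (skin is feathers).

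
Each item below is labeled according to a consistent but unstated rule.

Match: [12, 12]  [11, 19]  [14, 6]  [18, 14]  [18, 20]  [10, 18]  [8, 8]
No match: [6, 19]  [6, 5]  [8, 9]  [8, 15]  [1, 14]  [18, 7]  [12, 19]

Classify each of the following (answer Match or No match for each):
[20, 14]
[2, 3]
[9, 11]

The distinguishing property — sum is even — holds for all the 'Match' cases and none of the 'No match' cases.
[20, 14] → 20+14 = 34 → Match. [2, 3] → 2+3 = 5 → No match. [9, 11] → 9+11 = 20 → Match.

Match, No match, Match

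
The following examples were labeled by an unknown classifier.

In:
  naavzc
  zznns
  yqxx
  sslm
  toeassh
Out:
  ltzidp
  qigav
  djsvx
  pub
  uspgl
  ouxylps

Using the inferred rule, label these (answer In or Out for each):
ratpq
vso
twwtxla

Rule: has a double letter. This holds for each 'In' example and fails for each 'Out' one.
ratpq — no doubled letter, hence Out. vso — no doubled letter, hence Out. twwtxla — 'ww' doubled, hence In.

Out, Out, In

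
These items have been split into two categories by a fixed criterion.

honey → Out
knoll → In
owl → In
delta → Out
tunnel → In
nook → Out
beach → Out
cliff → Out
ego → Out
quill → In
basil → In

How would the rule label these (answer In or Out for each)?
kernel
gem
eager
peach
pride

In, Out, Out, Out, Out

The rule appears to be: ends with 'l'.
kernel → ends with 'l' → In. gem → ends with 'm' → Out. eager → ends with 'r' → Out. peach → ends with 'h' → Out. pride → ends with 'e' → Out.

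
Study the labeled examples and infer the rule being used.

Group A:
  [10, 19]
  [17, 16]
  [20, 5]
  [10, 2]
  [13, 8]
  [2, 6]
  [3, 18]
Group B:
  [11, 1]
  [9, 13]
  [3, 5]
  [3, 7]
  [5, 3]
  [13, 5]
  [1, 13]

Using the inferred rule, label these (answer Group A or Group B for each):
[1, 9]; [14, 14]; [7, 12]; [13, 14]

Group B, Group A, Group A, Group A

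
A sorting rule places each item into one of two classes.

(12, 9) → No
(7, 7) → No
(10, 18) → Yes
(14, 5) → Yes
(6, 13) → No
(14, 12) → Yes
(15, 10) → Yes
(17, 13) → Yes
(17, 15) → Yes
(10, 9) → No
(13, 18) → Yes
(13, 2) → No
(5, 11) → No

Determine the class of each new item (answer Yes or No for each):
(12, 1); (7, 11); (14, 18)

No, No, Yes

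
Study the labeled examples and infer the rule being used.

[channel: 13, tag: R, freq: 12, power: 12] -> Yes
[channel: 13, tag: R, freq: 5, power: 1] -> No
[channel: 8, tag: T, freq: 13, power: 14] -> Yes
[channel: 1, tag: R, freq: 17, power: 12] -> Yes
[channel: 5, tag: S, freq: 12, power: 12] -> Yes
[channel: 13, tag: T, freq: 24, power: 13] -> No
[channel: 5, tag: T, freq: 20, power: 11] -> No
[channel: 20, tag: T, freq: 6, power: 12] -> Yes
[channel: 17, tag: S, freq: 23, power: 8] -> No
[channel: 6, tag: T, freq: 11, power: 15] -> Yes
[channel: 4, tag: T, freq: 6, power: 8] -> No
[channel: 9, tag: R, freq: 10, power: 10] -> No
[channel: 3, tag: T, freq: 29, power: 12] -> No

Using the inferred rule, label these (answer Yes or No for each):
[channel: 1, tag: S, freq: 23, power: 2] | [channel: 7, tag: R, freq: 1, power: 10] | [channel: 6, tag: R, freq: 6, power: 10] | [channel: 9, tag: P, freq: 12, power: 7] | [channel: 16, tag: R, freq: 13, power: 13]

Rule: power ≥ 11 AND freq ≤ 17. This holds for each 'Yes' example and fails for each 'No' one.

No, No, No, No, Yes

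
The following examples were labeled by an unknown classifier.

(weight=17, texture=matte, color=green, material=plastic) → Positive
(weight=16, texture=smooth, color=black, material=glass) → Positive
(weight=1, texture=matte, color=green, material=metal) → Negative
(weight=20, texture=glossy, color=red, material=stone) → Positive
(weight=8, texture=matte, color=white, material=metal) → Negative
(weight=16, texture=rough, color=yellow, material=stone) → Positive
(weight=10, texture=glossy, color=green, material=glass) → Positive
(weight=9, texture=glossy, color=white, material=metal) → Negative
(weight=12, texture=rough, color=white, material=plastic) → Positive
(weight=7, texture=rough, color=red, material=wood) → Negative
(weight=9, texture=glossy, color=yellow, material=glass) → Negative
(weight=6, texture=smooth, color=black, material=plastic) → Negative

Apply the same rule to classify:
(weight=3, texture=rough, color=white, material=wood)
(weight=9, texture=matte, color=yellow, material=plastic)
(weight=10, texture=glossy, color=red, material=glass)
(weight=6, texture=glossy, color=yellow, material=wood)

Negative, Negative, Positive, Negative

The classifier is using: weight ≥ 10.
Negative: (weight=3, texture=rough, color=white, material=wood), since weight = 3. Negative: (weight=9, texture=matte, color=yellow, material=plastic), since weight = 9. Positive: (weight=10, texture=glossy, color=red, material=glass), since weight = 10. Negative: (weight=6, texture=glossy, color=yellow, material=wood), since weight = 6.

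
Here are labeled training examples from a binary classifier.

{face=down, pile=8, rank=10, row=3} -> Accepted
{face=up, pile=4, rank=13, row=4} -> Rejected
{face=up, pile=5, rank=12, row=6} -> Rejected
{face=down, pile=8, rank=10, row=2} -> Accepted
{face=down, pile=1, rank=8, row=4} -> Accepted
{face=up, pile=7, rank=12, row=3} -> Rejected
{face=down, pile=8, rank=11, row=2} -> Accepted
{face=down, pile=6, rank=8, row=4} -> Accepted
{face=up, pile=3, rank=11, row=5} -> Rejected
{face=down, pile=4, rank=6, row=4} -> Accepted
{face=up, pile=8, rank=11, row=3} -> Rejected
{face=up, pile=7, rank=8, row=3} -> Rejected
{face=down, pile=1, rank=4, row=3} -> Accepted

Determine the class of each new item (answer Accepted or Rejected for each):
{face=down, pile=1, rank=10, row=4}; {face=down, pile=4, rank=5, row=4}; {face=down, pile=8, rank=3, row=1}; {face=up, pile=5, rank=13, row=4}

The classifier is using: face is down.

Accepted, Accepted, Accepted, Rejected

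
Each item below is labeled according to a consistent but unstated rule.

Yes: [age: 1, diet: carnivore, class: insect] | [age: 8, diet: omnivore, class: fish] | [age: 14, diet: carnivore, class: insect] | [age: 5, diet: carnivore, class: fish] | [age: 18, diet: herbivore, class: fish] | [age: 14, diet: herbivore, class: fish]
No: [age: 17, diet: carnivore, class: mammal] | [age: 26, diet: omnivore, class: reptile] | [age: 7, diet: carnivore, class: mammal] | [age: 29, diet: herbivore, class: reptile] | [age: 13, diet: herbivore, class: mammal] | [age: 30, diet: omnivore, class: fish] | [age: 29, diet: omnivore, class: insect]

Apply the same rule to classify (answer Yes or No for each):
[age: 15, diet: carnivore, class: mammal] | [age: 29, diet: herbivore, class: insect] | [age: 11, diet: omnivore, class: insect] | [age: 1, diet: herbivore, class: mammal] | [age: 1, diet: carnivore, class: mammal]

No, No, Yes, No, No

The distinguishing property — class is not mammal AND age ≤ 18 — holds for all the 'Yes' cases and none of the 'No' cases.
No: [age: 15, diet: carnivore, class: mammal], since class is mammal, age = 15.
No: [age: 29, diet: herbivore, class: insect], since class is insect, age = 29.
Yes: [age: 11, diet: omnivore, class: insect], since class is insect, age = 11.
No: [age: 1, diet: herbivore, class: mammal], since class is mammal, age = 1.
No: [age: 1, diet: carnivore, class: mammal], since class is mammal, age = 1.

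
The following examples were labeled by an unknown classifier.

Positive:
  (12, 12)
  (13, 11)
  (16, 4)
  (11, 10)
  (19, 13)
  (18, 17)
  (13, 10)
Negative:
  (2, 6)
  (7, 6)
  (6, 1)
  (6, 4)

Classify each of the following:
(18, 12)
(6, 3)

Positive, Negative

The classifier is using: sum ≥ 20.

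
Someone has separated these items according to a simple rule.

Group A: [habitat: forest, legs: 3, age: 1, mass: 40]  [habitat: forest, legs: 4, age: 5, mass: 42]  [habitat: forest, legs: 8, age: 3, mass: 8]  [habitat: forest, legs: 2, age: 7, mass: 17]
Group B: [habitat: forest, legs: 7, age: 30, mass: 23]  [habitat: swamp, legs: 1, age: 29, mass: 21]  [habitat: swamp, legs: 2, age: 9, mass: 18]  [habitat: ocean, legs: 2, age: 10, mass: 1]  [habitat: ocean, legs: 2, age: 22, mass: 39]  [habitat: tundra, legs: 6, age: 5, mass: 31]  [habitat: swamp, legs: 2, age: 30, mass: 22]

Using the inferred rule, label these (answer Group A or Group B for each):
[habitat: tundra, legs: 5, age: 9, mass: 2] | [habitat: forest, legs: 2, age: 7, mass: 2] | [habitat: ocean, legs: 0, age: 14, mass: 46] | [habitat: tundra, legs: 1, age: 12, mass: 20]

Group B, Group A, Group B, Group B

A rule that fits every label: habitat is forest AND age ≤ 7 — true of each 'Group A' example, false of each 'Group B' one.
[habitat: tundra, legs: 5, age: 9, mass: 2]: Group B (habitat is tundra, age = 9). [habitat: forest, legs: 2, age: 7, mass: 2]: Group A (habitat is forest, age = 7). [habitat: ocean, legs: 0, age: 14, mass: 46]: Group B (habitat is ocean, age = 14). [habitat: tundra, legs: 1, age: 12, mass: 20]: Group B (habitat is tundra, age = 12).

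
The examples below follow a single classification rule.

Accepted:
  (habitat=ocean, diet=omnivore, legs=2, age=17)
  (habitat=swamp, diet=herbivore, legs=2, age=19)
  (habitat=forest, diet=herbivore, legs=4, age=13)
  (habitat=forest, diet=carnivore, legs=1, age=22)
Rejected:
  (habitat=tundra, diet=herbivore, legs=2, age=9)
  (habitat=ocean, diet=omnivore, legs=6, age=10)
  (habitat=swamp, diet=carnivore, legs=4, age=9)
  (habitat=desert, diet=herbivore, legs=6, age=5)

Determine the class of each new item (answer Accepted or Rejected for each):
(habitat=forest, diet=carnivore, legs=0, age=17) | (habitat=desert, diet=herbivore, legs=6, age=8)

Accepted, Rejected

The common property of the 'Accepted' items is: age ≥ 13. No 'Rejected' item has it.
(habitat=forest, diet=carnivore, legs=0, age=17) → age = 17 → Accepted. (habitat=desert, diet=herbivore, legs=6, age=8) → age = 8 → Rejected.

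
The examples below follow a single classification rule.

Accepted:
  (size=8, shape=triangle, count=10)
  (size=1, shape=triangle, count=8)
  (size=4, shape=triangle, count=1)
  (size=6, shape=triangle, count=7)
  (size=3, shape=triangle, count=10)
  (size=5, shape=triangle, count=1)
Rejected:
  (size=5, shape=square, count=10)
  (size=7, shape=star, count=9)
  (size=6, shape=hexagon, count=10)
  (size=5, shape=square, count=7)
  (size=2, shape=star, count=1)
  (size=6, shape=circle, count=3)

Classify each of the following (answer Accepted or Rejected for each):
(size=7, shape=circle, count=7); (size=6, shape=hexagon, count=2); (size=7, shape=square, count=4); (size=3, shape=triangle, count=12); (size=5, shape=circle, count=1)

Rejected, Rejected, Rejected, Accepted, Rejected

Checking candidate rules against both groups, what survives is: shape is triangle.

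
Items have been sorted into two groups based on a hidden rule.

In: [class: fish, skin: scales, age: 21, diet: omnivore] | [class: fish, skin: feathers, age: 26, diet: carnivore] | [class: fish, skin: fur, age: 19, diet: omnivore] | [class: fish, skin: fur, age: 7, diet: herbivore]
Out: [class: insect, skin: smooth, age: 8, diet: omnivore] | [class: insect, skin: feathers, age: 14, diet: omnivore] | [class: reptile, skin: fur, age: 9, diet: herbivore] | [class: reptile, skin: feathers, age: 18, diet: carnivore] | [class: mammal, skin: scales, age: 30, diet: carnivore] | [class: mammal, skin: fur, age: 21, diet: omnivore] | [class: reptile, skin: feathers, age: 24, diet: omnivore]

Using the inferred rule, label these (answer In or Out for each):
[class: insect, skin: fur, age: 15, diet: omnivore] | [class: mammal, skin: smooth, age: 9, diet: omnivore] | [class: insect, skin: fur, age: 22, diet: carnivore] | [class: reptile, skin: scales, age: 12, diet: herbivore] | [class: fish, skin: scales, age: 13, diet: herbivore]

All 'In' examples share one property — class is fish — and every 'Out' example lacks it.
[class: insect, skin: fur, age: 15, diet: omnivore] → class is insect → Out. [class: mammal, skin: smooth, age: 9, diet: omnivore] → class is mammal → Out. [class: insect, skin: fur, age: 22, diet: carnivore] → class is insect → Out. [class: reptile, skin: scales, age: 12, diet: herbivore] → class is reptile → Out. [class: fish, skin: scales, age: 13, diet: herbivore] → class is fish → In.

Out, Out, Out, Out, In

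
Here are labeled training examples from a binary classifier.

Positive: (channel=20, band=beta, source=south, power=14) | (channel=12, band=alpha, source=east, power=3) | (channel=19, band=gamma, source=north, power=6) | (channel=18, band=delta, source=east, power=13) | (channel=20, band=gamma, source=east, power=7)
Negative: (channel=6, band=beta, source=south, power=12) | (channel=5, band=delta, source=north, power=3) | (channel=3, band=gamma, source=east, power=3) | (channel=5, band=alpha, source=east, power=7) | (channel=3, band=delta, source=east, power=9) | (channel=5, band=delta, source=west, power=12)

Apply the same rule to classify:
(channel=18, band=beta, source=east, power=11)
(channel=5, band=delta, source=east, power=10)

Every 'Positive' example satisfies: channel ≥ 12. None of the 'Negative' examples do.
(channel=18, band=beta, source=east, power=11): channel = 18 — passes, so Positive. (channel=5, band=delta, source=east, power=10): channel = 5 — does not satisfy this, so Negative.

Positive, Negative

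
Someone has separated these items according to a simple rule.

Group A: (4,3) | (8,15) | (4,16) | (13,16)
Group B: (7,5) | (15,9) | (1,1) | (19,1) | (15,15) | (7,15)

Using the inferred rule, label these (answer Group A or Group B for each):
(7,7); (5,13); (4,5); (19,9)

Group B, Group B, Group A, Group B

The common property of the 'Group A' items is: product is even. No 'Group B' item has it.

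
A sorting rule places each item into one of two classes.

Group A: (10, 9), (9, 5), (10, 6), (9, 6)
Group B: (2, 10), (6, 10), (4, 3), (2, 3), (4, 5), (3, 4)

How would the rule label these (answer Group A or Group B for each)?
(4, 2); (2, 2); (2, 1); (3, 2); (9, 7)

Group B, Group B, Group B, Group B, Group A

The distinguishing property — first ≥ 9 — holds for all the 'Group A' cases and none of the 'Group B' cases.
(4, 2) — first 4, hence Group B. (2, 2) — first 2, hence Group B. (2, 1) — first 2, hence Group B. (3, 2) — first 3, hence Group B. (9, 7) — first 9, hence Group A.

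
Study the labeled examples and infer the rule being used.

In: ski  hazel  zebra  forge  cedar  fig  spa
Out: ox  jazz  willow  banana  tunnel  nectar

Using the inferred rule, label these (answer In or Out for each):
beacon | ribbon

Checking candidate rules against both groups, what survives is: odd length.

Out, Out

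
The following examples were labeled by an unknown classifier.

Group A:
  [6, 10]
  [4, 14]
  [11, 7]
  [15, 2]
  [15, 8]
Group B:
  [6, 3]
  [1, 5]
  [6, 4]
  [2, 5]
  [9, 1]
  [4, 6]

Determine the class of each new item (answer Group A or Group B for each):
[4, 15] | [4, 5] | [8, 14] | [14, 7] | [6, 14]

The pattern is that an item is 'Group A' exactly when: sum ≥ 16.
[4, 15]: Group A (4+15 = 19).
[4, 5]: Group B (4+5 = 9).
[8, 14]: Group A (8+14 = 22).
[14, 7]: Group A (14+7 = 21).
[6, 14]: Group A (6+14 = 20).

Group A, Group B, Group A, Group A, Group A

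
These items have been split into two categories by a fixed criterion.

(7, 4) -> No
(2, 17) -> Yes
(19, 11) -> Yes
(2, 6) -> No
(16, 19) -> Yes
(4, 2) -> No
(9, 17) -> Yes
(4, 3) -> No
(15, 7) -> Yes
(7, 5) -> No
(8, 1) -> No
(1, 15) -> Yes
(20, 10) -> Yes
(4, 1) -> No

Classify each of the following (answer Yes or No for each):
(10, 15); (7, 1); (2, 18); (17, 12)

'Yes' ⟺ sum ≥ 16.

Yes, No, Yes, Yes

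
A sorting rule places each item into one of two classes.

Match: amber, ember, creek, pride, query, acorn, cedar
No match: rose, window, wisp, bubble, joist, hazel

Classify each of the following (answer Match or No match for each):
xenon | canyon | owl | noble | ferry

No match, No match, No match, No match, Match

The pattern is that an item is 'Match' exactly when: odd length AND contains 'r'.
xenon — length 5, no 'r', hence No match.
canyon — length 6, no 'r', hence No match.
owl — length 3, no 'r', hence No match.
noble — length 5, no 'r', hence No match.
ferry — length 5, has 'r', hence Match.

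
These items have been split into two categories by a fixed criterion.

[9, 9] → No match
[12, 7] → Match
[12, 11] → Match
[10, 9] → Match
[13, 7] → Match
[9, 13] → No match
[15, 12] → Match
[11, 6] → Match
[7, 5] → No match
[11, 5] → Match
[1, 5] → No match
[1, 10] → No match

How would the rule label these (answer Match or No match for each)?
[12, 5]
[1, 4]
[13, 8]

Match, No match, Match

'Match' ⟺ first ≥ 10.
[12, 5] — first 12, hence Match. [1, 4] — first 1, hence No match. [13, 8] — first 13, hence Match.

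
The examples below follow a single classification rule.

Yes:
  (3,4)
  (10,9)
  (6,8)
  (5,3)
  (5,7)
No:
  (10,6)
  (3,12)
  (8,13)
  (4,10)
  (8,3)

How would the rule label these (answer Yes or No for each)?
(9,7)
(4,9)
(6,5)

Yes, No, Yes

The distinguishing property — |first − second| ≤ 2 — holds for all the 'Yes' cases and none of the 'No' cases.
(9,7) → |9−7| = 2 → Yes. (4,9) → |4−9| = 5 → No. (6,5) → |6−5| = 1 → Yes.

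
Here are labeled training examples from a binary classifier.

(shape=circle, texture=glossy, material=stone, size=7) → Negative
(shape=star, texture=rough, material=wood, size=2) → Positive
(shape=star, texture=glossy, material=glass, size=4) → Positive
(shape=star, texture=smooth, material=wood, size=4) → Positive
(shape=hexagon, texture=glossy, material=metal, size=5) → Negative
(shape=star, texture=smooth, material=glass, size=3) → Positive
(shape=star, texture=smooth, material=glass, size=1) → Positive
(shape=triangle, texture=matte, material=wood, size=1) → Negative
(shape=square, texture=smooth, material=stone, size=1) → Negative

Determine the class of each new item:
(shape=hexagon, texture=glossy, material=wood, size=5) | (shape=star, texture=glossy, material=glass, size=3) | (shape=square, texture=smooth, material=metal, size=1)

'Positive' ⟺ shape is star.
(shape=hexagon, texture=glossy, material=wood, size=5): shape is hexagon — doesn't qualify, so Negative.
(shape=star, texture=glossy, material=glass, size=3): shape is star — matches, so Positive.
(shape=square, texture=smooth, material=metal, size=1): shape is square — doesn't qualify, so Negative.

Negative, Positive, Negative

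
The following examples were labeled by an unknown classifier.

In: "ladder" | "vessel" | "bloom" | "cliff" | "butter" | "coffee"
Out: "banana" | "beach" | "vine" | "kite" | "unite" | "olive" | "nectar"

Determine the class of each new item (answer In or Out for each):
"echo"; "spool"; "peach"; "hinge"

Out, In, Out, Out

The pattern is that an item is 'In' exactly when: has a double letter.
"echo": no doubled letter, does not satisfy this → Out.
"spool": 'oo' doubled, meets the rule → In.
"peach": no doubled letter, does not satisfy this → Out.
"hinge": no doubled letter, does not satisfy this → Out.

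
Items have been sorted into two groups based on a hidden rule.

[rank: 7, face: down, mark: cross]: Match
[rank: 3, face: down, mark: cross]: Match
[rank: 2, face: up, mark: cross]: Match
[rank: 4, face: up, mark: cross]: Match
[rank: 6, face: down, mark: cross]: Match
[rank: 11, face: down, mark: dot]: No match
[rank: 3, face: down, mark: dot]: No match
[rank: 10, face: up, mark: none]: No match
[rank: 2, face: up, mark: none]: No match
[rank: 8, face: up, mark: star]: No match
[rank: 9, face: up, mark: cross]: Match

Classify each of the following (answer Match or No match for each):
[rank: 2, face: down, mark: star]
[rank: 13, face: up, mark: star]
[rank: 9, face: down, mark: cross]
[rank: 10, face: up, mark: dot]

Looking at the examples, the only property every 'Match' case has and every 'No match' case lacks is: mark is cross.
[rank: 2, face: down, mark: star] — mark is star, hence No match.
[rank: 13, face: up, mark: star] — mark is star, hence No match.
[rank: 9, face: down, mark: cross] — mark is cross, hence Match.
[rank: 10, face: up, mark: dot] — mark is dot, hence No match.

No match, No match, Match, No match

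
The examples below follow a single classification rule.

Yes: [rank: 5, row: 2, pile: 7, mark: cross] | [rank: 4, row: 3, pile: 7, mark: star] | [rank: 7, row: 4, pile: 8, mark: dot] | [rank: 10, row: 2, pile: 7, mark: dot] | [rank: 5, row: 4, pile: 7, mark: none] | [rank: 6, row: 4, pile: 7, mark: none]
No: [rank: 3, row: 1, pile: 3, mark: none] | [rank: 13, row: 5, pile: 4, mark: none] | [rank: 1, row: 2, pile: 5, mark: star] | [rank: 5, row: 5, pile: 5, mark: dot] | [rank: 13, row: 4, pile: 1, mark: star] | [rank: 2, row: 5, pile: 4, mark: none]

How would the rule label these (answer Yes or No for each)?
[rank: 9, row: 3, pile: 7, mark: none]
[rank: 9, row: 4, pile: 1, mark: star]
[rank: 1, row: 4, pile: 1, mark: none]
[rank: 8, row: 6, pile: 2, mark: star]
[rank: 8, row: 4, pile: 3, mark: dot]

Yes, No, No, No, No

The classifier is using: pile ≥ 7.
[rank: 9, row: 3, pile: 7, mark: none]: pile = 7 — matches, so Yes.
[rank: 9, row: 4, pile: 1, mark: star]: pile = 1 — does not fit, so No.
[rank: 1, row: 4, pile: 1, mark: none]: pile = 1 — does not fit, so No.
[rank: 8, row: 6, pile: 2, mark: star]: pile = 2 — does not fit, so No.
[rank: 8, row: 4, pile: 3, mark: dot]: pile = 3 — does not fit, so No.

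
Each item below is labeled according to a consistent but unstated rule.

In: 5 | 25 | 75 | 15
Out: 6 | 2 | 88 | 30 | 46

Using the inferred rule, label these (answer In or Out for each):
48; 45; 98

Out, In, Out

The simplest hypothesis consistent with all the labels is: odd.
Out: 48, since 48 is even.
In: 45, since 45 is odd.
Out: 98, since 98 is even.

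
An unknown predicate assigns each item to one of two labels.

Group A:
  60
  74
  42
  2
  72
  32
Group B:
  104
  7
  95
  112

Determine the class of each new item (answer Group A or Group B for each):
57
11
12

Group B, Group B, Group A

The classifier is using: even AND at most 74.
Group B: 57, since 57 is odd, 57 ≤ 74.
Group B: 11, since 11 is odd, 11 ≤ 74.
Group A: 12, since 12 is even, 12 ≤ 74.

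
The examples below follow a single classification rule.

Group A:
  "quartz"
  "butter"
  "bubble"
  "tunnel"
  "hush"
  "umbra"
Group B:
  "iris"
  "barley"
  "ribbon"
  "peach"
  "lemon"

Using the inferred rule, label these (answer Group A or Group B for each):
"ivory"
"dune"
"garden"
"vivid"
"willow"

Group B, Group A, Group B, Group B, Group B

The classifier is using: contains 'u'.
"ivory" → no 'u' → Group B.
"dune" → has 'u' → Group A.
"garden" → no 'u' → Group B.
"vivid" → no 'u' → Group B.
"willow" → no 'u' → Group B.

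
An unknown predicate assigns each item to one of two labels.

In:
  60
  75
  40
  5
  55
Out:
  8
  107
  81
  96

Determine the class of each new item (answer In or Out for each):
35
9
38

In, Out, Out

Rule: multiple of 5. This holds for each 'In' example and fails for each 'Out' one.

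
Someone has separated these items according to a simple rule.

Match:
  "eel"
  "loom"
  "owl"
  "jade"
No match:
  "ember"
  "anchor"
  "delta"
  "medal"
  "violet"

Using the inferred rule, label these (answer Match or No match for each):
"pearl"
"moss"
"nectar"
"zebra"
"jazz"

No match, Match, No match, No match, Match

The distinguishing property — length ≤ 4 — holds for all the 'Match' cases and none of the 'No match' cases.
"pearl": No match (length 5).
"moss": Match (length 4).
"nectar": No match (length 6).
"zebra": No match (length 5).
"jazz": Match (length 4).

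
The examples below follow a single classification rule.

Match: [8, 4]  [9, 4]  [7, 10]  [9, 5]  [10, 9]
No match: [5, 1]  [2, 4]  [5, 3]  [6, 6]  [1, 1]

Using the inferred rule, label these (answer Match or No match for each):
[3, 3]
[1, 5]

No match, No match

The simplest hypothesis consistent with all the labels is: first ≥ 7.
[3, 3]: No match (first 3). [1, 5]: No match (first 1).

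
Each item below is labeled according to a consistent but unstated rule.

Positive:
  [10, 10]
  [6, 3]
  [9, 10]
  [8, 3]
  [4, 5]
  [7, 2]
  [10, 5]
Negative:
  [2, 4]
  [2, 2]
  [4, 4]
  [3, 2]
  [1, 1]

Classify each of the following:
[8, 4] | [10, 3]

Positive, Positive

The pattern is that an item is 'Positive' exactly when: sum ≥ 9.
[8, 4]: 8+4 = 12, checks out → Positive.
[10, 3]: 10+3 = 13, checks out → Positive.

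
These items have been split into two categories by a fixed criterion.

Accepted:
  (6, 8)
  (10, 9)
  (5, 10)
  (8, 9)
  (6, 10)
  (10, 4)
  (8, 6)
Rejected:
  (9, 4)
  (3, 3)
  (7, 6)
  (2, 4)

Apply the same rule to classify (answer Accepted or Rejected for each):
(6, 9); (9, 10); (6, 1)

Accepted, Accepted, Rejected

Rule: sum ≥ 14. This holds for each 'Accepted' example and fails for each 'Rejected' one.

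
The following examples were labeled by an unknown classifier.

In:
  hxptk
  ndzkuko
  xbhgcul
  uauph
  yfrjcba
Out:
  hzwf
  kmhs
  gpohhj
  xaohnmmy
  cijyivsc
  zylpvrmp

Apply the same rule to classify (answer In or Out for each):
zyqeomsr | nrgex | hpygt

Comparing the two groups points to one rule — odd length.
zyqeomsr — length 8, hence Out.
nrgex — length 5, hence In.
hpygt — length 5, hence In.

Out, In, In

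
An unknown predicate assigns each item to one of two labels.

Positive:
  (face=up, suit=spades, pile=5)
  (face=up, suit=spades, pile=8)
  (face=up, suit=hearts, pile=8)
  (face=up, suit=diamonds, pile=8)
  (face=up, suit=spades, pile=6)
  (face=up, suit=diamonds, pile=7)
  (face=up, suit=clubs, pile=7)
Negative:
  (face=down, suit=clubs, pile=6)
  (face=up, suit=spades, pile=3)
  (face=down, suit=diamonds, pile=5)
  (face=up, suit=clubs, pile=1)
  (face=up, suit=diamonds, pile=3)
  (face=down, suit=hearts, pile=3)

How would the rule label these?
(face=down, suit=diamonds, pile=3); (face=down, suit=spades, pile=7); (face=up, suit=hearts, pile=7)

Negative, Negative, Positive

The rule appears to be: face is up AND pile ≥ 5.
(face=down, suit=diamonds, pile=3) → face is down, pile = 3 → Negative.
(face=down, suit=spades, pile=7) → face is down, pile = 7 → Negative.
(face=up, suit=hearts, pile=7) → face is up, pile = 7 → Positive.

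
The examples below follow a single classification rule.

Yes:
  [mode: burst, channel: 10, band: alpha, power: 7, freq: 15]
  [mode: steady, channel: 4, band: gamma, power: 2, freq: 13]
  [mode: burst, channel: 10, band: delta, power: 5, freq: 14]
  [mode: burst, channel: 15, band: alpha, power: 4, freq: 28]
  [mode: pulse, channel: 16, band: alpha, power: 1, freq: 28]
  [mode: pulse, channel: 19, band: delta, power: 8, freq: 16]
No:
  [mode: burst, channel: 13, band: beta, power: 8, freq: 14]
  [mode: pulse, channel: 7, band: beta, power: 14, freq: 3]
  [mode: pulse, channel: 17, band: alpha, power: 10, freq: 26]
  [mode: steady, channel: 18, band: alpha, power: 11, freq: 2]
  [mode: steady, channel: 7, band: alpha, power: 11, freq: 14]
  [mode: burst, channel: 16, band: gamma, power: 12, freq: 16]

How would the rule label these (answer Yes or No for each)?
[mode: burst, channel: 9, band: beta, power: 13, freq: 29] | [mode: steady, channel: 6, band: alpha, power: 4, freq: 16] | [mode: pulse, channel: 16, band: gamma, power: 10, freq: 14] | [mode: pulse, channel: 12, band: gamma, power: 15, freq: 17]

No, Yes, No, No

Rule: band is delta OR power ≤ 7. This holds for each 'Yes' example and fails for each 'No' one.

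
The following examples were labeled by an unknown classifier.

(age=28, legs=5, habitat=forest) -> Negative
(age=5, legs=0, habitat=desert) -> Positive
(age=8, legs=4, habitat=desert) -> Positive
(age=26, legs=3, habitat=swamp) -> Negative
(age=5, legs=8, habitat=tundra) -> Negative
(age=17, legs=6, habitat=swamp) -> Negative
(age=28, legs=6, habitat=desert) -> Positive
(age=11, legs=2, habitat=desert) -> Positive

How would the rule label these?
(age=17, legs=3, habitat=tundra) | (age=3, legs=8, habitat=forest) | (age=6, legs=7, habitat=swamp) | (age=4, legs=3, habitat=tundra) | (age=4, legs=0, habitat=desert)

Negative, Negative, Negative, Negative, Positive

The simplest hypothesis consistent with all the labels is: habitat is desert.
(age=17, legs=3, habitat=tundra): Negative (habitat is tundra).
(age=3, legs=8, habitat=forest): Negative (habitat is forest).
(age=6, legs=7, habitat=swamp): Negative (habitat is swamp).
(age=4, legs=3, habitat=tundra): Negative (habitat is tundra).
(age=4, legs=0, habitat=desert): Positive (habitat is desert).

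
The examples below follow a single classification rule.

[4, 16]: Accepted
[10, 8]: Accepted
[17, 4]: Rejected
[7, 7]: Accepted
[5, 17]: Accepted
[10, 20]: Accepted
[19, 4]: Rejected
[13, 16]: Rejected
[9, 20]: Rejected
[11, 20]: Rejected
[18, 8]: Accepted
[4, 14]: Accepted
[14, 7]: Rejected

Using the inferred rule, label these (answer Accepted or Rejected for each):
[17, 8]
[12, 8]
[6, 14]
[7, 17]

Rejected, Accepted, Accepted, Accepted

'Accepted' ⟺ sum is even.
[17, 8]: Rejected (17+8 = 25).
[12, 8]: Accepted (12+8 = 20).
[6, 14]: Accepted (6+14 = 20).
[7, 17]: Accepted (7+17 = 24).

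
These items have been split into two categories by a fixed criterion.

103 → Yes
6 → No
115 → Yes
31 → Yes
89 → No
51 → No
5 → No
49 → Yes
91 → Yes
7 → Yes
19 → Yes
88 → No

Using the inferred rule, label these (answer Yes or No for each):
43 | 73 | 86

Yes, Yes, No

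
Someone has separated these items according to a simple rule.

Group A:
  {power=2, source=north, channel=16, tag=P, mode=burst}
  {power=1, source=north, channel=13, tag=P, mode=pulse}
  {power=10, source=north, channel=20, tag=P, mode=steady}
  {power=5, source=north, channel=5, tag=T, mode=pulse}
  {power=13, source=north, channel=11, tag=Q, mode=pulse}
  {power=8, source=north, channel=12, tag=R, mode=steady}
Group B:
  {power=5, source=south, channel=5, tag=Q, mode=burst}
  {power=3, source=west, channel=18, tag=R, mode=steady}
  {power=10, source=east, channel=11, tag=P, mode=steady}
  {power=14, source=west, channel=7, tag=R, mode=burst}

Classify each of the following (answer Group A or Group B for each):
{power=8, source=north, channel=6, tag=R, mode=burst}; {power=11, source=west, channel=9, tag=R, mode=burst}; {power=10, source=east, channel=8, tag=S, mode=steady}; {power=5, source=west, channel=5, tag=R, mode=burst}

Every 'Group A' example satisfies: source is north. None of the 'Group B' examples do.
{power=8, source=north, channel=6, tag=R, mode=burst}: Group A (source is north). {power=11, source=west, channel=9, tag=R, mode=burst}: Group B (source is west). {power=10, source=east, channel=8, tag=S, mode=steady}: Group B (source is east). {power=5, source=west, channel=5, tag=R, mode=burst}: Group B (source is west).

Group A, Group B, Group B, Group B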